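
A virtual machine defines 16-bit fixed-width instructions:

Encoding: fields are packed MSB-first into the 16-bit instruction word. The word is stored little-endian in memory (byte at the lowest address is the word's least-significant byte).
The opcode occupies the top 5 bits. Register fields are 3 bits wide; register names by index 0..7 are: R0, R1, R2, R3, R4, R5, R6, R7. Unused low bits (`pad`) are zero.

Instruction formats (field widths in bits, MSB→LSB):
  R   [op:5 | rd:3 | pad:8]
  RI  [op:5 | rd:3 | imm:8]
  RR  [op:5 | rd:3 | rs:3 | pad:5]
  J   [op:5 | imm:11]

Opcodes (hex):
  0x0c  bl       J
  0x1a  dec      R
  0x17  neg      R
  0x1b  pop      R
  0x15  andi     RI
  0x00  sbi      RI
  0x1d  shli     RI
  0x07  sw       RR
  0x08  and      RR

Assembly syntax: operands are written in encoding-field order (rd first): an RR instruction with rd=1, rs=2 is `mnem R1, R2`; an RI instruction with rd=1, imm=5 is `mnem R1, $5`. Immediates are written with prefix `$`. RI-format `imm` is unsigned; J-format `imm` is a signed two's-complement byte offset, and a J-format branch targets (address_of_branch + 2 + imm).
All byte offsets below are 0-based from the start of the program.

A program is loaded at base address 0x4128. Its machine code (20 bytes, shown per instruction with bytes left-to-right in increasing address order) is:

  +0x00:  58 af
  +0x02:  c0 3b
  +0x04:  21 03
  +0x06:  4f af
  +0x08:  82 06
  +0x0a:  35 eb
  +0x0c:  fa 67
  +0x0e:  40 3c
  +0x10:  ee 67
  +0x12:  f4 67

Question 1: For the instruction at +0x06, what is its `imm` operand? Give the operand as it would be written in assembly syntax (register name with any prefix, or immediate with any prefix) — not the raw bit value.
$79

off 0x06: read 4f af as little → 0xaf4f
  opcode bits[15:11]=0x15: andi/RI
  rd: (w>>8)&0x7=0x7 → R7
  imm: (w>>0)&0xff=0x4f → $79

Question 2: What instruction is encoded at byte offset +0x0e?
[0e] 40 3c → 0x3c40
  op=0x3c40>>11=0x7 ⇒ sw (RR)
  rd: (w>>8)&0x7=0x4 → R4
  rs: (w>>5)&0x7=0x2 → R2

sw R4, R2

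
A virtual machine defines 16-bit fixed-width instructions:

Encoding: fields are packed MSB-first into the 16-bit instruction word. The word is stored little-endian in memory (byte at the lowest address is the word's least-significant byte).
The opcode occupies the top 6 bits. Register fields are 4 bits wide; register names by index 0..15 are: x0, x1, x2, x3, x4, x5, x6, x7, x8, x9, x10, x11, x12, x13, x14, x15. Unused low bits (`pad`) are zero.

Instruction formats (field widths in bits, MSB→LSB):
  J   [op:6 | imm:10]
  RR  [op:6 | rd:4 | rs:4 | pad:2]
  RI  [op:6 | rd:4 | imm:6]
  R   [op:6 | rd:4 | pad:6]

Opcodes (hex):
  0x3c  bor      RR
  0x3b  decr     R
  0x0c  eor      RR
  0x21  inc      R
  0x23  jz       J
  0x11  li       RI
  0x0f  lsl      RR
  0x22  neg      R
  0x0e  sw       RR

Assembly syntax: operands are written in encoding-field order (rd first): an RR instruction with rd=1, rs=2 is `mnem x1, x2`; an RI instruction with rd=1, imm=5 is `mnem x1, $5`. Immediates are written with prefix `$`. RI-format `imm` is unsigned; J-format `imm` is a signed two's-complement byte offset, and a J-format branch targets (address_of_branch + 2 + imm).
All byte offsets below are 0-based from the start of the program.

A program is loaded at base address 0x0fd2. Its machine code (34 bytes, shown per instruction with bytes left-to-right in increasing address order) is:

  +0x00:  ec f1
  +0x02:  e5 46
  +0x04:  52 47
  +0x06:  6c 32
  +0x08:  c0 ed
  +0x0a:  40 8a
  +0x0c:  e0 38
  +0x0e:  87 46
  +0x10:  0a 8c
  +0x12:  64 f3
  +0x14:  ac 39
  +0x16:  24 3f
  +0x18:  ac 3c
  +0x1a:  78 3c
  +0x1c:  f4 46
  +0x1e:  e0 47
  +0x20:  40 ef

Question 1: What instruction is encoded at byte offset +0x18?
@+18  little-endian(ac 3c) = 0x3cac
  op=0x3cac>>10=0xf ⇒ lsl (RR)
  rd@[9:6]=0x2 ⇒ x2
  rs@[5:2]=0xb ⇒ x11

lsl x2, x11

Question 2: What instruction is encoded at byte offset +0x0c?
sw x3, x8

off 0x0c: read e0 38 as little → 0x38e0
  op=0x38e0>>10=0xe ⇒ sw (RR)
  [9:6] rd=3 = x3
  [5:2] rs=8 = x8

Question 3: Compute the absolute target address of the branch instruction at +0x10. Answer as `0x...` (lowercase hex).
[10] 0a 8c → 0x8c0a
  opcode bits[15:10]=0x23: jz/J
  imm@[9:0]=0xa ⇒ $10
  target = base 0x0fd2 + off 0x10 + 2 + imm 10 = 0x0fee

0x0fee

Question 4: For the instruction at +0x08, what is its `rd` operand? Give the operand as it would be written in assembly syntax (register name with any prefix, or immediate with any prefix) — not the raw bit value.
x7

[08] c0 ed → 0xedc0
  top 6b → 0x3b → decr [R]
  rd: (w>>6)&0xf=0x7 → x7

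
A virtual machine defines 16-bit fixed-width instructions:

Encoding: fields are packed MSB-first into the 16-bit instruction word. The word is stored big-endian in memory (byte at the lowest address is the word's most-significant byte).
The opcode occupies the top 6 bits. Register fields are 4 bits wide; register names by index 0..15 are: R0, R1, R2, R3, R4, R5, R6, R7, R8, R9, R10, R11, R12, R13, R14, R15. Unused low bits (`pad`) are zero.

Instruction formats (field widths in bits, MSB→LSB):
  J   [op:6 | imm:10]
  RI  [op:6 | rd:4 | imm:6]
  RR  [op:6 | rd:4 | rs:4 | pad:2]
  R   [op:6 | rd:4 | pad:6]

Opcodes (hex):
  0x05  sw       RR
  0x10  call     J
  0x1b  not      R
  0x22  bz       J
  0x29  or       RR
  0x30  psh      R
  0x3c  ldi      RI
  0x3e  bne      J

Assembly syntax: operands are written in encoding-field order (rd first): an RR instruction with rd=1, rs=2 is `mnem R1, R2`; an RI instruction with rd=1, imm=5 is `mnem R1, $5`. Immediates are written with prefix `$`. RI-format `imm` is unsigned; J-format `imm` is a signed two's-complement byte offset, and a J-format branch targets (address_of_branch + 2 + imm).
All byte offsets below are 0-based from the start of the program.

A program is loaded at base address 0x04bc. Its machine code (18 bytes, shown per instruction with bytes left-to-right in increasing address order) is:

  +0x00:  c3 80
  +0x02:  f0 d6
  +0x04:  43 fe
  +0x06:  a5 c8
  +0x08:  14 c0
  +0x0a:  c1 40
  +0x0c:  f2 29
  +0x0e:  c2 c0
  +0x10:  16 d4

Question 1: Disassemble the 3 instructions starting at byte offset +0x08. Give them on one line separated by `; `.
sw R3, R0; psh R5; ldi R8, $41

[08] 14 c0 → 0x14c0
  op=0x14c0>>10=0x5 ⇒ sw (RR)
  rd@[9:6]=0x3 ⇒ R3
  rs@[5:2]=0x0 ⇒ R0
[0a] c1 40 → 0xc140
  op=0xc140>>10=0x30 ⇒ psh (R)
  rd@[9:6]=0x5 ⇒ R5
[0c] f2 29 → 0xf229
  op=0xf229>>10=0x3c ⇒ ldi (RI)
  rd@[9:6]=0x8 ⇒ R8
  imm@[5:0]=0x29 ⇒ $41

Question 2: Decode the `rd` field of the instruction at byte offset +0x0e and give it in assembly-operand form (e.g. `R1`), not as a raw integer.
+0x0e: c2 c0 ⇒ word 0xc2c0 (big)
  op=0xc2c0>>10=0x30 ⇒ psh (R)
  rd: (w>>6)&0xf=0xb → R11

R11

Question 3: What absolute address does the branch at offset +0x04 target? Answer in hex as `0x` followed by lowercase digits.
@+04  big-endian(43 fe) = 0x43fe
  top 6b → 0x10 → call [J]
  imm: (w>>0)&0x3ff=0x3fe (s10→-2) → $-2
  target = base 0x04bc + off 0x04 + 2 + imm -2 = 0x04c0

0x04c0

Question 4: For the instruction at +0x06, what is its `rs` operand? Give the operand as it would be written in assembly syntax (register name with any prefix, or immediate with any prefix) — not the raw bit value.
R2

+0x06: a5 c8 ⇒ word 0xa5c8 (big)
  op=0xa5c8>>10=0x29 ⇒ or (RR)
  rd: (w>>6)&0xf=0x7 → R7
  rs: (w>>2)&0xf=0x2 → R2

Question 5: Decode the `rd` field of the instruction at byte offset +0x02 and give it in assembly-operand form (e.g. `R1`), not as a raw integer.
R3

@+02  big-endian(f0 d6) = 0xf0d6
  opcode bits[15:10]=0x3c: ldi/RI
  rd@[9:6]=0x3 ⇒ R3
  imm@[5:0]=0x16 ⇒ $22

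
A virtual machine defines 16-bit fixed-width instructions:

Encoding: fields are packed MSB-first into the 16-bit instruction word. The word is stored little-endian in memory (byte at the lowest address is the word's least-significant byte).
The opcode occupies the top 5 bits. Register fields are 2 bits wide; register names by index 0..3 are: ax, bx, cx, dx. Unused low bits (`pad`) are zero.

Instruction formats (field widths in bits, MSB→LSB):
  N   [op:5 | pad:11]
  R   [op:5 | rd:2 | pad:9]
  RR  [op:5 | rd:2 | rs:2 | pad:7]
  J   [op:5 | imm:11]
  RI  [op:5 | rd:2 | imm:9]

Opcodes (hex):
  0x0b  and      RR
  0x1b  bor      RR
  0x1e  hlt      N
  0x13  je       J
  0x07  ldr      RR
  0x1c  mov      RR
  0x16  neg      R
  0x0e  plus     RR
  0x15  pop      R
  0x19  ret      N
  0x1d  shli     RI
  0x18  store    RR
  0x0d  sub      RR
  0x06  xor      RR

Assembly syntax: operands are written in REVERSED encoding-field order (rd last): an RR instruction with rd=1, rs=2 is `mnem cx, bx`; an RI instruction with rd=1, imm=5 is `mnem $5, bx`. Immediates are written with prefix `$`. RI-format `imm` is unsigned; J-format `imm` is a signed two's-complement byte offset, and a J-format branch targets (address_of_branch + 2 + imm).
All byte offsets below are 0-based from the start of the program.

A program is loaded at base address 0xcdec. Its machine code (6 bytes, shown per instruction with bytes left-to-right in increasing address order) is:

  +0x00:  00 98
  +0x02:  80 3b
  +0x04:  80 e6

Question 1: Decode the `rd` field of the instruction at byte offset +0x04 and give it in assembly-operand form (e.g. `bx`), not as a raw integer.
[04] 80 e6 → 0xe680
  opcode bits[15:11]=0x1c: mov/RR
  rd: (w>>9)&0x3=0x3 → dx
  rs: (w>>7)&0x3=0x1 → bx

dx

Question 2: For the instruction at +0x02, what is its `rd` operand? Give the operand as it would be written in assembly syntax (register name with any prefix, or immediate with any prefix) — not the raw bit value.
bx

off 0x02: read 80 3b as little → 0x3b80
  top 5b → 0x7 → ldr [RR]
  rd: (w>>9)&0x3=0x1 → bx
  rs: (w>>7)&0x3=0x3 → dx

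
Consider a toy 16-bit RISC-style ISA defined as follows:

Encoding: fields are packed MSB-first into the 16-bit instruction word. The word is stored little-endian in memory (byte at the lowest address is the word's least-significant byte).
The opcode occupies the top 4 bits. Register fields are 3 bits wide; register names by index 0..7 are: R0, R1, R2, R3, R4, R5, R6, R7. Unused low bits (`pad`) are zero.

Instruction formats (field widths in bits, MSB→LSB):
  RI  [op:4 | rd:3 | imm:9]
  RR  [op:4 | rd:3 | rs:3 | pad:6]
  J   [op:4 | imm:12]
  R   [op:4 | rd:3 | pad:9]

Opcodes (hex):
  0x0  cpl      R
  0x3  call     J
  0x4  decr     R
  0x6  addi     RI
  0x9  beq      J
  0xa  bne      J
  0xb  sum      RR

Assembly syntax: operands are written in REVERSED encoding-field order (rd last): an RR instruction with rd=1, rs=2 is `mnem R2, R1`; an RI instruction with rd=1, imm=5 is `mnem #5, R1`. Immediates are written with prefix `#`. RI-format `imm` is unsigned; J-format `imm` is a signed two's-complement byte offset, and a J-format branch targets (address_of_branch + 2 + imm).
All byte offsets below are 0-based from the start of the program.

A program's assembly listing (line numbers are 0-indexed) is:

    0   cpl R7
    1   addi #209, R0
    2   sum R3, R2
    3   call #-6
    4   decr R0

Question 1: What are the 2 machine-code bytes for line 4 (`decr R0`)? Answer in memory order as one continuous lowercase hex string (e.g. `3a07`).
0040

4. decr fields op=0x4:4|rd=0:3|pad=0:9 → word 4000h → 00 40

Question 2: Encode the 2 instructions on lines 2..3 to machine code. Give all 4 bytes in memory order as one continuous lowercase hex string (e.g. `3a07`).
line 2 (sum): pack op=0xb:4|rd=2:3|rs=3:3|pad=0:6 = 0xb4c0; little→ c0 b4
line 3 (call): pack op=0x3:4|imm=-6:12 = 0x3ffa; little→ fa 3f

c0b4fa3f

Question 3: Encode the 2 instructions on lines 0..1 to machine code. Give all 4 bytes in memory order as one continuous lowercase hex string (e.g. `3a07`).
000ed160

0. cpl fields op=0x0:4|rd=7:3|pad=0:9 → word 0e00h → 00 0e
1. addi fields op=0x6:4|rd=0:3|imm=209:9 → word 60d1h → d1 60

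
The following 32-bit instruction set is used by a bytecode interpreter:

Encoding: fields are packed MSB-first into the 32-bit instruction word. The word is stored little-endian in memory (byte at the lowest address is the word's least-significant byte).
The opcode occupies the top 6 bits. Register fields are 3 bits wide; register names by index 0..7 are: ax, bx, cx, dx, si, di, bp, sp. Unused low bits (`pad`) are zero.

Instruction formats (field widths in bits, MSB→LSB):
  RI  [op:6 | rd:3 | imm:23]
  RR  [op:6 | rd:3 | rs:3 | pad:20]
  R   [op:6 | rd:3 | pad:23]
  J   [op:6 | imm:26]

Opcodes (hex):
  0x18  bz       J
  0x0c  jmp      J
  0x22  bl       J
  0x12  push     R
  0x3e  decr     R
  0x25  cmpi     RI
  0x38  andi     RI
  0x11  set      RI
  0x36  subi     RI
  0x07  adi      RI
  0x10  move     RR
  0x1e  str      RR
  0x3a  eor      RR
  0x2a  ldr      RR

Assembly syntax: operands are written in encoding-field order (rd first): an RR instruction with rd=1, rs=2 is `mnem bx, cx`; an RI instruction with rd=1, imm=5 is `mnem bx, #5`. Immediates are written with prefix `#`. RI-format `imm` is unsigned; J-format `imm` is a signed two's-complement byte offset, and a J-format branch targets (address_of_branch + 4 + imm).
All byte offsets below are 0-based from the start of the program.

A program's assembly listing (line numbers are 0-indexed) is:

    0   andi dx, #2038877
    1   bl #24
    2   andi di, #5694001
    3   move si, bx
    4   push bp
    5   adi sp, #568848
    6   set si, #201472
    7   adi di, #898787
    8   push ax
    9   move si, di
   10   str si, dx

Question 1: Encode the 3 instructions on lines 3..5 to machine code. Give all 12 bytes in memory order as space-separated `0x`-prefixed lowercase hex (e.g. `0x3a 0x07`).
line 3 (move): pack op=0x10:6|rd=4:3|rs=1:3|pad=0:20 = 0x42100000; little→ 00 00 10 42
line 4 (push): pack op=0x12:6|rd=6:3|pad=0:23 = 0x4b000000; little→ 00 00 00 4b
line 5 (adi): pack op=0x7:6|rd=7:3|imm=568848:23 = 0x1f88ae10; little→ 10 ae 88 1f

0x00 0x00 0x10 0x42 0x00 0x00 0x00 0x4b 0x10 0xae 0x88 0x1f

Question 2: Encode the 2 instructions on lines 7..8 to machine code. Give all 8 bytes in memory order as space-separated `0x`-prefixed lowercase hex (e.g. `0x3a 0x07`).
line 7 (adi): pack op=0x7:6|rd=5:3|imm=898787:23 = 0x1e8db6e3; little→ e3 b6 8d 1e
line 8 (push): pack op=0x12:6|rd=0:3|pad=0:23 = 0x48000000; little→ 00 00 00 48

0xe3 0xb6 0x8d 0x1e 0x00 0x00 0x00 0x48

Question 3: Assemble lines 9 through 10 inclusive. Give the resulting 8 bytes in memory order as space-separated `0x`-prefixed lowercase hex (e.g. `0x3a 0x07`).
L9: move op=0x10:6|rd=4:3|rs=5:3|pad=0:20 ⇒ 0x42500000 ⇒ little 00 00 50 42
L10: str op=0x1e:6|rd=4:3|rs=3:3|pad=0:20 ⇒ 0x7a300000 ⇒ little 00 00 30 7a

0x00 0x00 0x50 0x42 0x00 0x00 0x30 0x7a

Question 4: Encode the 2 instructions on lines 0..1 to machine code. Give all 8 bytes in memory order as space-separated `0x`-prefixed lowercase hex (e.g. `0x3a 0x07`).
0x5d 0x1c 0x9f 0xe1 0x18 0x00 0x00 0x88

0. andi fields op=0x38:6|rd=3:3|imm=2038877:23 → word e19f1c5dh → 5d 1c 9f e1
1. bl fields op=0x22:6|imm=24:26 → word 88000018h → 18 00 00 88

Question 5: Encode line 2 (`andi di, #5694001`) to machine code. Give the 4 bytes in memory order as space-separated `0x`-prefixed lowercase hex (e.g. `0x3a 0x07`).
line 2 (andi): pack op=0x38:6|rd=5:3|imm=5694001:23 = 0xe2d6e231; little→ 31 e2 d6 e2

0x31 0xe2 0xd6 0xe2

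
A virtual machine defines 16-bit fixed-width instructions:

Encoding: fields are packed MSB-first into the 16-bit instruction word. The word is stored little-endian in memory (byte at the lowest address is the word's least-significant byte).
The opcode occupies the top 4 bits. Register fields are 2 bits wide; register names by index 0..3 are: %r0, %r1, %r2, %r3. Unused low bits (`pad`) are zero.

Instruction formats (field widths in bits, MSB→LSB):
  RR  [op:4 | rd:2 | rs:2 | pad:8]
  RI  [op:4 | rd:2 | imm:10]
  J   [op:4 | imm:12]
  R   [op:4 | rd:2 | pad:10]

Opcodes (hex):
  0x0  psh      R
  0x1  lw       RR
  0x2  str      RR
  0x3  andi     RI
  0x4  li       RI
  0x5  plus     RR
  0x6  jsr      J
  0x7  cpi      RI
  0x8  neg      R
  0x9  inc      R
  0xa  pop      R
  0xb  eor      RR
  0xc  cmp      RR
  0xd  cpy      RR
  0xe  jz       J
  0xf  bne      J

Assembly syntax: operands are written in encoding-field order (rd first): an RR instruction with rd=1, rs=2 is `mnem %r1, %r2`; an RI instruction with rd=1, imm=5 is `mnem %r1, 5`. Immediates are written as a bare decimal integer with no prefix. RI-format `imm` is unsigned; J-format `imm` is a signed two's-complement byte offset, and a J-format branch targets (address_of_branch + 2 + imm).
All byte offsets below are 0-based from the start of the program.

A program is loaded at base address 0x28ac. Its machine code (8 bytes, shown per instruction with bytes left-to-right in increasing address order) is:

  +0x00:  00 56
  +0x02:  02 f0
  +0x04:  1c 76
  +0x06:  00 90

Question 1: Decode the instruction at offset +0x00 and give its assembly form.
+0x00: 00 56 ⇒ word 0x5600 (little)
  top 4b → 0x5 → plus [RR]
  [11:10] rd=1 = %r1
  [9:8] rs=2 = %r2

plus %r1, %r2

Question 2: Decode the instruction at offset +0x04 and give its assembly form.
cpi %r1, 540

+0x04: 1c 76 ⇒ word 0x761c (little)
  op=0x761c>>12=0x7 ⇒ cpi (RI)
  rd: (w>>10)&0x3=0x1 → %r1
  imm: (w>>0)&0x3ff=0x21c → 540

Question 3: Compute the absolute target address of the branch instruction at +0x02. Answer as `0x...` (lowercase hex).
[02] 02 f0 → 0xf002
  opcode bits[15:12]=0xf: bne/J
  imm@[11:0]=0x2 ⇒ 2
  target = base 0x28ac + off 0x02 + 2 + imm 2 = 0x28b2

0x28b2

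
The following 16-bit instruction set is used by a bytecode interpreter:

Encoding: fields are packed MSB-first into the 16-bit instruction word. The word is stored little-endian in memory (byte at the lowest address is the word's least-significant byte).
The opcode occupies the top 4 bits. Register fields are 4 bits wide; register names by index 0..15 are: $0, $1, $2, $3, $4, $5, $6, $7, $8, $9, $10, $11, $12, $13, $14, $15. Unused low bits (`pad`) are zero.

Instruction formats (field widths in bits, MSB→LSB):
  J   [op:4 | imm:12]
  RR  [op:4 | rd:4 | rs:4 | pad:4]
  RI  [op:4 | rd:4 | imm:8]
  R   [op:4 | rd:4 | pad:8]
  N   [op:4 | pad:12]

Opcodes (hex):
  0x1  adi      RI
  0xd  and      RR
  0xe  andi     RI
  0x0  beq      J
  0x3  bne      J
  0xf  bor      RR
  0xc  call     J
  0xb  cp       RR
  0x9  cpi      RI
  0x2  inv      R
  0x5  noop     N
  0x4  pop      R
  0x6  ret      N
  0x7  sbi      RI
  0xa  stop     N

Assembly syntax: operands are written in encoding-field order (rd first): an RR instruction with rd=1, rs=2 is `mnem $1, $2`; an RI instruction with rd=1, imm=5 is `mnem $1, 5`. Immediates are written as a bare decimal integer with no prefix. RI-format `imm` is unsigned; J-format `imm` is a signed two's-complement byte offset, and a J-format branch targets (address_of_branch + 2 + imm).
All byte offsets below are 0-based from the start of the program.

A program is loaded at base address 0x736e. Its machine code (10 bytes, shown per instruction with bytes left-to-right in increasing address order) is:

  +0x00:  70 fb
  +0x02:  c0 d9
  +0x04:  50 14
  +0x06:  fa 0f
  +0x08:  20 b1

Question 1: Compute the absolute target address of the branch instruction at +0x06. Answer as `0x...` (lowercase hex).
0x7370

[06] fa 0f → 0x0ffa
  opcode bits[15:12]=0x0: beq/J
  [11:0] imm=4090 (s12→-6) = -6
  target = base 0x736e + off 0x06 + 2 + imm -6 = 0x7370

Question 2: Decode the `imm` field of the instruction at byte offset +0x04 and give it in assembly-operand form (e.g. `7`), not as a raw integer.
off 0x04: read 50 14 as little → 0x1450
  op=0x1450>>12=0x1 ⇒ adi (RI)
  [11:8] rd=4 = $4
  [7:0] imm=80 = 80

80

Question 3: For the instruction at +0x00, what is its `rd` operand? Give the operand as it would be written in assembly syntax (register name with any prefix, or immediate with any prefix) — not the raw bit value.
$11

off 0x00: read 70 fb as little → 0xfb70
  top 4b → 0xf → bor [RR]
  [11:8] rd=11 = $11
  [7:4] rs=7 = $7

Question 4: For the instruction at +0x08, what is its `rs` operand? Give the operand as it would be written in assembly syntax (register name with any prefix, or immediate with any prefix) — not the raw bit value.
[08] 20 b1 → 0xb120
  top 4b → 0xb → cp [RR]
  rd: (w>>8)&0xf=0x1 → $1
  rs: (w>>4)&0xf=0x2 → $2

$2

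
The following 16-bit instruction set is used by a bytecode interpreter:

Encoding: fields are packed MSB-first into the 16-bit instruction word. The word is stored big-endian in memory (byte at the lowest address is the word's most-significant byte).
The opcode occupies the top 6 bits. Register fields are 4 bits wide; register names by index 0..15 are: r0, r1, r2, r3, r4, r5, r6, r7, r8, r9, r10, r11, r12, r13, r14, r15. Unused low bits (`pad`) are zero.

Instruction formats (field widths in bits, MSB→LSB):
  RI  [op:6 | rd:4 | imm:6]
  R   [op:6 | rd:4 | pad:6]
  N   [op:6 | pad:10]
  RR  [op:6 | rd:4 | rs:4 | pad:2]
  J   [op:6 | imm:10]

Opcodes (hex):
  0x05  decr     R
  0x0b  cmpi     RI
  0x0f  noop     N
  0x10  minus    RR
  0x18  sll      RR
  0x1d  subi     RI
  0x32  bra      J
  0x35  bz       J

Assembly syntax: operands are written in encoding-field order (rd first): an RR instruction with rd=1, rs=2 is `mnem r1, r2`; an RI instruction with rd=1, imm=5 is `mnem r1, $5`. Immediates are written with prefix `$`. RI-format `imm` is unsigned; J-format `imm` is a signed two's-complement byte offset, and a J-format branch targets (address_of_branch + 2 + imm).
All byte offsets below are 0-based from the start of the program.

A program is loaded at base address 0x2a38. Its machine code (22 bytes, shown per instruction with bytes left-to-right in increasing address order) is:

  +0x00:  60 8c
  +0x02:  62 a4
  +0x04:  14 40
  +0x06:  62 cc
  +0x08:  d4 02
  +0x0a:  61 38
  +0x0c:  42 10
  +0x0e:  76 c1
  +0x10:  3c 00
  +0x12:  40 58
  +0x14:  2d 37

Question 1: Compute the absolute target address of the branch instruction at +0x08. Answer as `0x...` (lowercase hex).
0x2a44

@+08  big-endian(d4 02) = 0xd402
  top 6b → 0x35 → bz [J]
  [9:0] imm=2 = $2
  target = base 0x2a38 + off 0x08 + 2 + imm 2 = 0x2a44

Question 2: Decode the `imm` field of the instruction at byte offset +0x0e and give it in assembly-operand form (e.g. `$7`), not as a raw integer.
+0x0e: 76 c1 ⇒ word 0x76c1 (big)
  opcode bits[15:10]=0x1d: subi/RI
  [9:6] rd=11 = r11
  [5:0] imm=1 = $1

$1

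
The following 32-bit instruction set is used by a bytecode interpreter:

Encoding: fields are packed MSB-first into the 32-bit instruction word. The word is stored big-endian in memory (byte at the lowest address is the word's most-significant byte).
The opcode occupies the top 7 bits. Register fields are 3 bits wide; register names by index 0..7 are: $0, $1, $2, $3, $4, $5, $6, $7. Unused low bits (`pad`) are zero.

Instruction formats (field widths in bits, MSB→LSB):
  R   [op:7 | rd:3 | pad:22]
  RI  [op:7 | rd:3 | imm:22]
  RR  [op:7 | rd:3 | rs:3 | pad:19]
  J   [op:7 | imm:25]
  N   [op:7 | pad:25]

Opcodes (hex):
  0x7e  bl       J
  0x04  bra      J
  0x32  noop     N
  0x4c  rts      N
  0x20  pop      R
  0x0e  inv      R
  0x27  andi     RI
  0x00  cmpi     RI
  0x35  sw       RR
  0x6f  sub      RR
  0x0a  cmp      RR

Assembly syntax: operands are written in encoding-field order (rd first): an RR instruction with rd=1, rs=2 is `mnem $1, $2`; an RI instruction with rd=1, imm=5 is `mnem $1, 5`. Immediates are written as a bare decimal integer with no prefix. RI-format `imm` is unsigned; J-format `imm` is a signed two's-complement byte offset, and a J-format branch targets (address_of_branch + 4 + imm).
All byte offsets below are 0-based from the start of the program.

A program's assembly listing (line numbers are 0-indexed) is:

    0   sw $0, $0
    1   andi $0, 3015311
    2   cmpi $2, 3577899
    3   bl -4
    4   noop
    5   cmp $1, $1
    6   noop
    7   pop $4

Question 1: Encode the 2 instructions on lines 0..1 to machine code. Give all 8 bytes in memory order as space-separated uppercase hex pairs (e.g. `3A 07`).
6A 00 00 00 4E 2E 02 8F

line 0 (sw): pack op=0x35:7|rd=0:3|rs=0:3|pad=0:19 = 0x6a000000; big→ 6a 00 00 00
line 1 (andi): pack op=0x27:7|rd=0:3|imm=3015311:22 = 0x4e2e028f; big→ 4e 2e 02 8f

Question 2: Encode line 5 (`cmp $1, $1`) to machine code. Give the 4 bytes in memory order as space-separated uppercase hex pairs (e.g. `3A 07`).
5. cmp fields op=0xa:7|rd=1:3|rs=1:3|pad=0:19 → word 14480000h → 14 48 00 00

14 48 00 00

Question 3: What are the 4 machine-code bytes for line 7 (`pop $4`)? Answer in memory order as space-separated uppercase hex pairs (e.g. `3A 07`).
41 00 00 00

L7: pop op=0x20:7|rd=4:3|pad=0:22 ⇒ 0x41000000 ⇒ big 41 00 00 00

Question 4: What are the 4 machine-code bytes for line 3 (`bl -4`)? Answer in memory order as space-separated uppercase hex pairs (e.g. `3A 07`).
FD FF FF FC

3. bl fields op=0x7e:7|imm=-4:25 → word fdfffffch → fd ff ff fc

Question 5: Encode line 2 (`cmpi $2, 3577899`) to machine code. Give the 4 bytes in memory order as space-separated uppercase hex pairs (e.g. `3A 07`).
L2: cmpi op=0x0:7|rd=2:3|imm=3577899:22 ⇒ 0x00b6982b ⇒ big 00 b6 98 2b

00 B6 98 2B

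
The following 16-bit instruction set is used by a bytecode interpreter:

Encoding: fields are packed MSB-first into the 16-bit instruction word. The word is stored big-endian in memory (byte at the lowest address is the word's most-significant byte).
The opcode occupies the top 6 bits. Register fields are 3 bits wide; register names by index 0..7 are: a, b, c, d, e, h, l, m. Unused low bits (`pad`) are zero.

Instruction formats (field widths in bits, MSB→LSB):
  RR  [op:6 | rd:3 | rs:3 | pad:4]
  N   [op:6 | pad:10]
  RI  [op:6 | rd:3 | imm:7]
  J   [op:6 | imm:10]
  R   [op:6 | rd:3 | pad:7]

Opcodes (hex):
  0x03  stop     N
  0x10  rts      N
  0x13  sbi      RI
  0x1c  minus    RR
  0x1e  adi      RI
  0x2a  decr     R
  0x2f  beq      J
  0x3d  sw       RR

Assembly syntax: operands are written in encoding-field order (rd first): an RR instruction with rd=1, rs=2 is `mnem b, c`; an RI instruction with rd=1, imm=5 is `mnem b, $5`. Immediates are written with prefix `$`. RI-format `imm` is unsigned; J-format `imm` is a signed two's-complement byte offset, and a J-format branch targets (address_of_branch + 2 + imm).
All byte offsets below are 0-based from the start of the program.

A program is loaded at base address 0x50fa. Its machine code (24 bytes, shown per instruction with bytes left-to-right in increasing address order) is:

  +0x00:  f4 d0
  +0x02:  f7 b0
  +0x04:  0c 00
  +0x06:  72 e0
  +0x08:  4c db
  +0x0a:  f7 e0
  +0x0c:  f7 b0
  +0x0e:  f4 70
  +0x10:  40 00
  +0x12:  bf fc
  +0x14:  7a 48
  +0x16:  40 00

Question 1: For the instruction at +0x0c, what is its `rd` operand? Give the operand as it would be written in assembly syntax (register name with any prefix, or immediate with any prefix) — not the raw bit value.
m

off 0x0c: read f7 b0 as big → 0xf7b0
  op=0xf7b0>>10=0x3d ⇒ sw (RR)
  rd: (w>>7)&0x7=0x7 → m
  rs: (w>>4)&0x7=0x3 → d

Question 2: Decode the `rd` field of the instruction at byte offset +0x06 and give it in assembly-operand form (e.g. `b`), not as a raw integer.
h

off 0x06: read 72 e0 as big → 0x72e0
  op=0x72e0>>10=0x1c ⇒ minus (RR)
  rd@[9:7]=0x5 ⇒ h
  rs@[6:4]=0x6 ⇒ l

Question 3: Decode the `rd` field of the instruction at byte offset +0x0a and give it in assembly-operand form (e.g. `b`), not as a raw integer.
+0x0a: f7 e0 ⇒ word 0xf7e0 (big)
  opcode bits[15:10]=0x3d: sw/RR
  [9:7] rd=7 = m
  [6:4] rs=6 = l

m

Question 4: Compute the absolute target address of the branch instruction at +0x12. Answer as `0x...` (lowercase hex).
0x510a

+0x12: bf fc ⇒ word 0xbffc (big)
  op=0xbffc>>10=0x2f ⇒ beq (J)
  imm: (w>>0)&0x3ff=0x3fc (s10→-4) → $-4
  target = base 0x50fa + off 0x12 + 2 + imm -4 = 0x510a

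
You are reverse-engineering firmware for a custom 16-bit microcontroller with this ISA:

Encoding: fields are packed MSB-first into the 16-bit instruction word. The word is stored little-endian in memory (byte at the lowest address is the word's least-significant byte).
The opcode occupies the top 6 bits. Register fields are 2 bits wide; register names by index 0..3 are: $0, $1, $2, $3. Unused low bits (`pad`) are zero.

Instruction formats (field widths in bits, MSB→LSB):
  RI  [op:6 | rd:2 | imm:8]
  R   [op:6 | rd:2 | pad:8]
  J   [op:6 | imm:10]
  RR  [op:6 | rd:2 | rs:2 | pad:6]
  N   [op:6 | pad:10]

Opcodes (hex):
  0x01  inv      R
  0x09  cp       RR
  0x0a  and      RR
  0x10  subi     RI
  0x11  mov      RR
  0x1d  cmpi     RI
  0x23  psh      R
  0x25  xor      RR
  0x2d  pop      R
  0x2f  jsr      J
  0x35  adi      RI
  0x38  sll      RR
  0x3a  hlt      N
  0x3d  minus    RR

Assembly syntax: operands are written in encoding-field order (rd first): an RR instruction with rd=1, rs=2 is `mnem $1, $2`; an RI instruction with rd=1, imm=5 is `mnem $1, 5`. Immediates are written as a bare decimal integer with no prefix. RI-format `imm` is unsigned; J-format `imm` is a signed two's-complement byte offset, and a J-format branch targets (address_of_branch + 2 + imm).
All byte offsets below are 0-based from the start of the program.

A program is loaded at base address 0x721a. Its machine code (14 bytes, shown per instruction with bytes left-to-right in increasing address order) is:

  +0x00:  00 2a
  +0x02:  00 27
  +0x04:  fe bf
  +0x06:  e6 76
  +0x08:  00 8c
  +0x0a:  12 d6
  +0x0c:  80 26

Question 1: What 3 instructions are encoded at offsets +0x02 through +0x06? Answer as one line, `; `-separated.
cp $3, $0; jsr -2; cmpi $2, 230

[02] 00 27 → 0x2700
  opcode bits[15:10]=0x9: cp/RR
  rd@[9:8]=0x3 ⇒ $3
  rs@[7:6]=0x0 ⇒ $0
[04] fe bf → 0xbffe
  opcode bits[15:10]=0x2f: jsr/J
  imm@[9:0]=0x3fe (s10→-2) ⇒ -2
[06] e6 76 → 0x76e6
  opcode bits[15:10]=0x1d: cmpi/RI
  rd@[9:8]=0x2 ⇒ $2
  imm@[7:0]=0xe6 ⇒ 230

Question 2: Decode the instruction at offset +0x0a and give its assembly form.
adi $2, 18

@+0a  little-endian(12 d6) = 0xd612
  opcode bits[15:10]=0x35: adi/RI
  rd@[9:8]=0x2 ⇒ $2
  imm@[7:0]=0x12 ⇒ 18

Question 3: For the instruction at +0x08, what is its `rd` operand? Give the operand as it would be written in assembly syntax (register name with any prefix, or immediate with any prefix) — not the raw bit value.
$0

off 0x08: read 00 8c as little → 0x8c00
  top 6b → 0x23 → psh [R]
  rd@[9:8]=0x0 ⇒ $0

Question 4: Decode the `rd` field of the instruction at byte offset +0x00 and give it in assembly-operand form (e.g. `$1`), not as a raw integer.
$2

+0x00: 00 2a ⇒ word 0x2a00 (little)
  op=0x2a00>>10=0xa ⇒ and (RR)
  [9:8] rd=2 = $2
  [7:6] rs=0 = $0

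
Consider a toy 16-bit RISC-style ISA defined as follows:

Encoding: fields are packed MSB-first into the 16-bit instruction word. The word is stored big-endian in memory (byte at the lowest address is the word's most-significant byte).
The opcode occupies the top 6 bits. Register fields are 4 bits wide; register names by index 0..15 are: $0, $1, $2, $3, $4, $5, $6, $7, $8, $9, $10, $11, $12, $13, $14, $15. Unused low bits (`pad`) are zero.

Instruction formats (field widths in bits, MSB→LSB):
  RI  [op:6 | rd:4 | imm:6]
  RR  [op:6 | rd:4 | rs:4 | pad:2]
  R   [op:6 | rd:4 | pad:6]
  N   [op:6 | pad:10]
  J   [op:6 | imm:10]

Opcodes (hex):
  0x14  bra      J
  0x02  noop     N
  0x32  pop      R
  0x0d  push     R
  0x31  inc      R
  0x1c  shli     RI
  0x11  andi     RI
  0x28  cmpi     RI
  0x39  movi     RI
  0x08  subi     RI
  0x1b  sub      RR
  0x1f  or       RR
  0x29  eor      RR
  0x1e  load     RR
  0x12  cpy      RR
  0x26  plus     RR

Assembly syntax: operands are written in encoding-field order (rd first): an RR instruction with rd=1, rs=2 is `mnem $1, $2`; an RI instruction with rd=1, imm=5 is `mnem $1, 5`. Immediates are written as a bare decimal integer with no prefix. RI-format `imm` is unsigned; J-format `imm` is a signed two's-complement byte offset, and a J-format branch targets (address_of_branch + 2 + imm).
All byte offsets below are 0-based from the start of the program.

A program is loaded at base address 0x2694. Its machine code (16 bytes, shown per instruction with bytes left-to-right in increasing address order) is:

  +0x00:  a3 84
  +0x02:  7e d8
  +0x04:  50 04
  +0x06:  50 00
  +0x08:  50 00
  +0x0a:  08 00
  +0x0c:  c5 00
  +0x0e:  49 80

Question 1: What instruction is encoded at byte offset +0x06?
[06] 50 00 → 0x5000
  opcode bits[15:10]=0x14: bra/J
  imm@[9:0]=0x0 ⇒ 0

bra 0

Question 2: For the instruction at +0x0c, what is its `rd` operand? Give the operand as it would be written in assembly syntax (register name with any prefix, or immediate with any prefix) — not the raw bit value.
$4

off 0x0c: read c5 00 as big → 0xc500
  op=0xc500>>10=0x31 ⇒ inc (R)
  rd@[9:6]=0x4 ⇒ $4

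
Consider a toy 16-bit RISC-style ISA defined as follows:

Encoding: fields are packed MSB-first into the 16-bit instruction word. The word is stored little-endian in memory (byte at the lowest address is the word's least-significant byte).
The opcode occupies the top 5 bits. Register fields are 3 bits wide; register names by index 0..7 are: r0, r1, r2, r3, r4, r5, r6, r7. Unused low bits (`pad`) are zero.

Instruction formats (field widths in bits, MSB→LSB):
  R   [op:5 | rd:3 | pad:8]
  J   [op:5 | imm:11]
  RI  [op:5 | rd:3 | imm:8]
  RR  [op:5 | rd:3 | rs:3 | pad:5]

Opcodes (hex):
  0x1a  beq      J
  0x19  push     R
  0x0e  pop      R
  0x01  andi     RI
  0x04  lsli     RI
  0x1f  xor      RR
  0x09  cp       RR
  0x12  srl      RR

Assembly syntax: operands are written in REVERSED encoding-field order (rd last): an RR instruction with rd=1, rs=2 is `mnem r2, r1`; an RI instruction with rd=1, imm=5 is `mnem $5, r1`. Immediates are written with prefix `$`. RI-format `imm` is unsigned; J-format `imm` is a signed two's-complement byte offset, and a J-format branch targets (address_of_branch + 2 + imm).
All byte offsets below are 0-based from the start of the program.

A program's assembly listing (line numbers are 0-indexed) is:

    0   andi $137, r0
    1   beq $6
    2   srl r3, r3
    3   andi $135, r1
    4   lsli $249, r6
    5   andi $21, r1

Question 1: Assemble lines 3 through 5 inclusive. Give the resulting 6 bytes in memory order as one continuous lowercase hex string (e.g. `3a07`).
8709f9261509

L3: andi op=0x1:5|rd=1:3|imm=135:8 ⇒ 0x0987 ⇒ little 87 09
L4: lsli op=0x4:5|rd=6:3|imm=249:8 ⇒ 0x26f9 ⇒ little f9 26
L5: andi op=0x1:5|rd=1:3|imm=21:8 ⇒ 0x0915 ⇒ little 15 09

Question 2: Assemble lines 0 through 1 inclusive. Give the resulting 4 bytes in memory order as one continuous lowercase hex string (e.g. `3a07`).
890806d0

L0: andi op=0x1:5|rd=0:3|imm=137:8 ⇒ 0x0889 ⇒ little 89 08
L1: beq op=0x1a:5|imm=6:11 ⇒ 0xd006 ⇒ little 06 d0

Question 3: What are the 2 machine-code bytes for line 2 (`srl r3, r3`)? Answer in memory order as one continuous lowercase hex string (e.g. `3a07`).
6093

L2: srl op=0x12:5|rd=3:3|rs=3:3|pad=0:5 ⇒ 0x9360 ⇒ little 60 93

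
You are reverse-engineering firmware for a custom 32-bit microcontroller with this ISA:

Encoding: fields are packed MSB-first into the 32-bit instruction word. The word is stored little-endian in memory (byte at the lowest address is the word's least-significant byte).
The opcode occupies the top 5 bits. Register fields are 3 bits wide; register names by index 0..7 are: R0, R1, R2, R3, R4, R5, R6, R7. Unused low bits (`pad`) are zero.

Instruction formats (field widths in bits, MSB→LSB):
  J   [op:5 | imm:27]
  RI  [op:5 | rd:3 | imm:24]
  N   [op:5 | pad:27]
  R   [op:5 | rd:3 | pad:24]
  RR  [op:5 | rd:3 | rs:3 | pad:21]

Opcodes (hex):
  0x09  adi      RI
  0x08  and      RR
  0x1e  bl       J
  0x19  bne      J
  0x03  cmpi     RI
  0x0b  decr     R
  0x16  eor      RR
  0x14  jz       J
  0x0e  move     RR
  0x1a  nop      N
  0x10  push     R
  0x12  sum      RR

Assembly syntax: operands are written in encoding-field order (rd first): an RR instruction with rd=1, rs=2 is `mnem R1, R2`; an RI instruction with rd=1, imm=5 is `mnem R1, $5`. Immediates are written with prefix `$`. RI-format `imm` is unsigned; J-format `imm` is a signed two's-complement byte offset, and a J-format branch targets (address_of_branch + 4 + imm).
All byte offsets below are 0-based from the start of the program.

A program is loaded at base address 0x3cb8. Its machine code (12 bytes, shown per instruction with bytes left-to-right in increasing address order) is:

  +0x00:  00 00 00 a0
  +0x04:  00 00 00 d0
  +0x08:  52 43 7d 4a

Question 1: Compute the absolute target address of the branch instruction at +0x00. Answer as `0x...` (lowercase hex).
[00] 00 00 00 a0 → 0xa0000000
  top 5b → 0x14 → jz [J]
  [26:0] imm=0 = $0
  target = base 0x3cb8 + off 0x00 + 4 + imm 0 = 0x3cbc

0x3cbc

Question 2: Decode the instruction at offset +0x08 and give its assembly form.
adi R2, $8209234

@+08  little-endian(52 43 7d 4a) = 0x4a7d4352
  top 5b → 0x9 → adi [RI]
  rd: (w>>24)&0x7=0x2 → R2
  imm: (w>>0)&0xffffff=0x7d4352 → $8209234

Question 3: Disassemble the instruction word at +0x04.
off 0x04: read 00 00 00 d0 as little → 0xd0000000
  op=0xd0000000>>27=0x1a ⇒ nop (N)

nop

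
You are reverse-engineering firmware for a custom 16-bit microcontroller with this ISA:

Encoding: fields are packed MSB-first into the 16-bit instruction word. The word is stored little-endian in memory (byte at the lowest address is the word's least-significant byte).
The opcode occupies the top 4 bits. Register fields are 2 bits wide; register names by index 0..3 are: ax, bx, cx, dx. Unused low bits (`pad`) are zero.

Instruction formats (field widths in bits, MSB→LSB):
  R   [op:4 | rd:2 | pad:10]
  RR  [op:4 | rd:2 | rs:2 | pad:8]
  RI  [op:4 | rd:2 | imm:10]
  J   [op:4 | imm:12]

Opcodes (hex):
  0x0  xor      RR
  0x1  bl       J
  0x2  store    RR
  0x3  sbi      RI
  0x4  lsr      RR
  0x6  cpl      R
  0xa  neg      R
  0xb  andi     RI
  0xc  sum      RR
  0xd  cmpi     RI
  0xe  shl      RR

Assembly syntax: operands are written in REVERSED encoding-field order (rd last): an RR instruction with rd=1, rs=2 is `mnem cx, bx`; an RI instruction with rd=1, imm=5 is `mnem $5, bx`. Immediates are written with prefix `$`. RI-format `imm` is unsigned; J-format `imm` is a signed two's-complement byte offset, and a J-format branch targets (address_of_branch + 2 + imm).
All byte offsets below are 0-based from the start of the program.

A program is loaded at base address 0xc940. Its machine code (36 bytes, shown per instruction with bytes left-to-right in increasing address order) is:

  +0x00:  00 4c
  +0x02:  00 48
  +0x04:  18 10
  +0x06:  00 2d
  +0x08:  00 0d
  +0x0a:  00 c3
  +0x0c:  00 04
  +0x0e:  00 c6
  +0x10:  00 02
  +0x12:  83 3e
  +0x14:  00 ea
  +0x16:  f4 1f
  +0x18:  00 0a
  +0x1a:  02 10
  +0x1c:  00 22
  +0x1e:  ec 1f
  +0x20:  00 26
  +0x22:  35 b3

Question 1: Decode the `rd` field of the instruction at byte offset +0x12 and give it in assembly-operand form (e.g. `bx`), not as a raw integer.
[12] 83 3e → 0x3e83
  top 4b → 0x3 → sbi [RI]
  [11:10] rd=3 = dx
  [9:0] imm=643 = $643

dx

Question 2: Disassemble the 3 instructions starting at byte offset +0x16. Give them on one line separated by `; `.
bl $-12; xor cx, cx; bl $2

[16] f4 1f → 0x1ff4
  op=0x1ff4>>12=0x1 ⇒ bl (J)
  imm@[11:0]=0xff4 (s12→-12) ⇒ $-12
[18] 00 0a → 0x0a00
  op=0x0a00>>12=0x0 ⇒ xor (RR)
  rd@[11:10]=0x2 ⇒ cx
  rs@[9:8]=0x2 ⇒ cx
[1a] 02 10 → 0x1002
  op=0x1002>>12=0x1 ⇒ bl (J)
  imm@[11:0]=0x2 ⇒ $2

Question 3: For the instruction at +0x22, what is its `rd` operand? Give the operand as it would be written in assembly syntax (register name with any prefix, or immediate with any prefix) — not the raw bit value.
ax

@+22  little-endian(35 b3) = 0xb335
  op=0xb335>>12=0xb ⇒ andi (RI)
  rd@[11:10]=0x0 ⇒ ax
  imm@[9:0]=0x335 ⇒ $821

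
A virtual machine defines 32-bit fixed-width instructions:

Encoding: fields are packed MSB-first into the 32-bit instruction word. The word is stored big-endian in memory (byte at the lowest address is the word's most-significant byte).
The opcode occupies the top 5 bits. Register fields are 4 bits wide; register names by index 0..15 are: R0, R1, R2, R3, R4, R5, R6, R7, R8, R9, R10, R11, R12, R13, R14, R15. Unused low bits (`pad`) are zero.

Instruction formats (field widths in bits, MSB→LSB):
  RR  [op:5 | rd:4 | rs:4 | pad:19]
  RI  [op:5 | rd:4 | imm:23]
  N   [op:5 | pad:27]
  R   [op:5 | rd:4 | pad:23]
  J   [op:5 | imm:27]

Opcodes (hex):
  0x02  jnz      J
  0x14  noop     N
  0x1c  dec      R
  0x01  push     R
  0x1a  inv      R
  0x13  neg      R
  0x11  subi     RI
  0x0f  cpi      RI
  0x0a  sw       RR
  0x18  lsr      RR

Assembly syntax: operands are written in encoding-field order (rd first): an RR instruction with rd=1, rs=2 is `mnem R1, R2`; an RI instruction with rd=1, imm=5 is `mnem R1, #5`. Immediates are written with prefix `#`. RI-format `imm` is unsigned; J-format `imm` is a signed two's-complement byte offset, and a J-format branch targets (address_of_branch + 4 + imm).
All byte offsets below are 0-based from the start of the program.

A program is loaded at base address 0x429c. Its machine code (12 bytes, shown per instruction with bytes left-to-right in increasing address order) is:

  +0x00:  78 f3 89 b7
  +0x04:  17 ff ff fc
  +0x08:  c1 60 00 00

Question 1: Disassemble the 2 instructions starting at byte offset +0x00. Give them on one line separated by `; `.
cpi R1, #7571895; jnz #-4

@+00  big-endian(78 f3 89 b7) = 0x78f389b7
  opcode bits[31:27]=0xf: cpi/RI
  [26:23] rd=1 = R1
  [22:0] imm=7571895 = #7571895
@+04  big-endian(17 ff ff fc) = 0x17fffffc
  opcode bits[31:27]=0x2: jnz/J
  [26:0] imm=134217724 (s27→-4) = #-4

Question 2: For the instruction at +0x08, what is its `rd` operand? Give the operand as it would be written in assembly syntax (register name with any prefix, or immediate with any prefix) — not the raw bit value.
R2

[08] c1 60 00 00 → 0xc1600000
  op=0xc1600000>>27=0x18 ⇒ lsr (RR)
  [26:23] rd=2 = R2
  [22:19] rs=12 = R12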